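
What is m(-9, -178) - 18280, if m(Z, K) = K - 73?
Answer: -18531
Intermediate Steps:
m(Z, K) = -73 + K
m(-9, -178) - 18280 = (-73 - 178) - 18280 = -251 - 18280 = -18531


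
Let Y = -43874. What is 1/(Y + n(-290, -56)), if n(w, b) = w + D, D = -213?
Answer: -1/44377 ≈ -2.2534e-5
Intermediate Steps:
n(w, b) = -213 + w (n(w, b) = w - 213 = -213 + w)
1/(Y + n(-290, -56)) = 1/(-43874 + (-213 - 290)) = 1/(-43874 - 503) = 1/(-44377) = -1/44377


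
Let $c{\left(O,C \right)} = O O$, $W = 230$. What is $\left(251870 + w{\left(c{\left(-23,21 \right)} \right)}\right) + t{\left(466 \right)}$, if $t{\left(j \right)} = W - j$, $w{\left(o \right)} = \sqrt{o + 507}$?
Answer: $251634 + 2 \sqrt{259} \approx 2.5167 \cdot 10^{5}$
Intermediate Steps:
$c{\left(O,C \right)} = O^{2}$
$w{\left(o \right)} = \sqrt{507 + o}$
$t{\left(j \right)} = 230 - j$
$\left(251870 + w{\left(c{\left(-23,21 \right)} \right)}\right) + t{\left(466 \right)} = \left(251870 + \sqrt{507 + \left(-23\right)^{2}}\right) + \left(230 - 466\right) = \left(251870 + \sqrt{507 + 529}\right) + \left(230 - 466\right) = \left(251870 + \sqrt{1036}\right) - 236 = \left(251870 + 2 \sqrt{259}\right) - 236 = 251634 + 2 \sqrt{259}$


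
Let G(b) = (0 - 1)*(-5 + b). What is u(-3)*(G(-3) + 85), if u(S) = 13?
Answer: 1209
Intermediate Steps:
G(b) = 5 - b (G(b) = -(-5 + b) = 5 - b)
u(-3)*(G(-3) + 85) = 13*((5 - 1*(-3)) + 85) = 13*((5 + 3) + 85) = 13*(8 + 85) = 13*93 = 1209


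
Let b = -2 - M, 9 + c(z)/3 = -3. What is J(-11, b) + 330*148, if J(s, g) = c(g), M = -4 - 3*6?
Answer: 48804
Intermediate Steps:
c(z) = -36 (c(z) = -27 + 3*(-3) = -27 - 9 = -36)
M = -22 (M = -4 - 18 = -22)
b = 20 (b = -2 - 1*(-22) = -2 + 22 = 20)
J(s, g) = -36
J(-11, b) + 330*148 = -36 + 330*148 = -36 + 48840 = 48804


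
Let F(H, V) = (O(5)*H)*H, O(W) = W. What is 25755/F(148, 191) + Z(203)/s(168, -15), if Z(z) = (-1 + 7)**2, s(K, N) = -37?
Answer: -16161/21904 ≈ -0.73781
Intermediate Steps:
F(H, V) = 5*H**2 (F(H, V) = (5*H)*H = 5*H**2)
Z(z) = 36 (Z(z) = 6**2 = 36)
25755/F(148, 191) + Z(203)/s(168, -15) = 25755/((5*148**2)) + 36/(-37) = 25755/((5*21904)) + 36*(-1/37) = 25755/109520 - 36/37 = 25755*(1/109520) - 36/37 = 5151/21904 - 36/37 = -16161/21904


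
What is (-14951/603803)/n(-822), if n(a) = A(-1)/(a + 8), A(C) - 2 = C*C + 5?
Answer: 164461/65276 ≈ 2.5195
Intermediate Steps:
A(C) = 7 + C² (A(C) = 2 + (C*C + 5) = 2 + (C² + 5) = 2 + (5 + C²) = 7 + C²)
n(a) = 8/(8 + a) (n(a) = (7 + (-1)²)/(a + 8) = (7 + 1)/(8 + a) = 8/(8 + a))
(-14951/603803)/n(-822) = (-14951/603803)/((8/(8 - 822))) = (-14951*1/603803)/((8/(-814))) = -14951/(603803*(8*(-1/814))) = -14951/(603803*(-4/407)) = -14951/603803*(-407/4) = 164461/65276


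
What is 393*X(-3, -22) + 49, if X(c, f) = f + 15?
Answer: -2702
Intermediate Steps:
X(c, f) = 15 + f
393*X(-3, -22) + 49 = 393*(15 - 22) + 49 = 393*(-7) + 49 = -2751 + 49 = -2702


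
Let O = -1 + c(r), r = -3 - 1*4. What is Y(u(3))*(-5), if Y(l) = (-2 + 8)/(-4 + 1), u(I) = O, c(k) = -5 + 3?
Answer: 10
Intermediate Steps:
r = -7 (r = -3 - 4 = -7)
c(k) = -2
O = -3 (O = -1 - 2 = -3)
u(I) = -3
Y(l) = -2 (Y(l) = 6/(-3) = 6*(-⅓) = -2)
Y(u(3))*(-5) = -2*(-5) = 10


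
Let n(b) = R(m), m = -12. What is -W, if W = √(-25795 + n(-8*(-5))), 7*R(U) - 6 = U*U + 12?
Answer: -I*√1262821/7 ≈ -160.54*I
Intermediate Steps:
R(U) = 18/7 + U²/7 (R(U) = 6/7 + (U*U + 12)/7 = 6/7 + (U² + 12)/7 = 6/7 + (12 + U²)/7 = 6/7 + (12/7 + U²/7) = 18/7 + U²/7)
n(b) = 162/7 (n(b) = 18/7 + (⅐)*(-12)² = 18/7 + (⅐)*144 = 18/7 + 144/7 = 162/7)
W = I*√1262821/7 (W = √(-25795 + 162/7) = √(-180403/7) = I*√1262821/7 ≈ 160.54*I)
-W = -I*√1262821/7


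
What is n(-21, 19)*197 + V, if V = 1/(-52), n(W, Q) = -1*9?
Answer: -92197/52 ≈ -1773.0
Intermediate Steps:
n(W, Q) = -9
V = -1/52 ≈ -0.019231
n(-21, 19)*197 + V = -9*197 - 1/52 = -1773 - 1/52 = -92197/52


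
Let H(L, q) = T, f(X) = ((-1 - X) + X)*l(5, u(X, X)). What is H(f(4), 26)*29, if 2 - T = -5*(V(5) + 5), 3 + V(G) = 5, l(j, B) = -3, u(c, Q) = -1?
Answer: 1073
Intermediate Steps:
V(G) = 2 (V(G) = -3 + 5 = 2)
f(X) = 3 (f(X) = ((-1 - X) + X)*(-3) = -1*(-3) = 3)
T = 37 (T = 2 - (-5)*(2 + 5) = 2 - (-5)*7 = 2 - 1*(-35) = 2 + 35 = 37)
H(L, q) = 37
H(f(4), 26)*29 = 37*29 = 1073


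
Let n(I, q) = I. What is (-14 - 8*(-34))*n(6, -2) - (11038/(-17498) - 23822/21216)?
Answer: 11063976439/7139184 ≈ 1549.8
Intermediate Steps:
(-14 - 8*(-34))*n(6, -2) - (11038/(-17498) - 23822/21216) = (-14 - 8*(-34))*6 - (11038/(-17498) - 23822/21216) = (-14 + 272)*6 - (11038*(-1/17498) - 23822*1/21216) = 258*6 - (-5519/8749 - 11911/10608) = 1548 - 1*(-12519607/7139184) = 1548 + 12519607/7139184 = 11063976439/7139184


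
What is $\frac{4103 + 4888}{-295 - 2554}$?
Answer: $- \frac{243}{77} \approx -3.1558$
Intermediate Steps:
$\frac{4103 + 4888}{-295 - 2554} = \frac{8991}{-295 - 2554} = \frac{8991}{-2849} = 8991 \left(- \frac{1}{2849}\right) = - \frac{243}{77}$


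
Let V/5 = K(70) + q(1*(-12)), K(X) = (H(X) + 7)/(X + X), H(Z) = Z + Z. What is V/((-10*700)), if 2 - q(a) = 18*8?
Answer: 2819/28000 ≈ 0.10068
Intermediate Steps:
q(a) = -142 (q(a) = 2 - 18*8 = 2 - 1*144 = 2 - 144 = -142)
H(Z) = 2*Z
K(X) = (7 + 2*X)/(2*X) (K(X) = (2*X + 7)/(X + X) = (7 + 2*X)/((2*X)) = (7 + 2*X)*(1/(2*X)) = (7 + 2*X)/(2*X))
V = -2819/4 (V = 5*((7/2 + 70)/70 - 142) = 5*((1/70)*(147/2) - 142) = 5*(21/20 - 142) = 5*(-2819/20) = -2819/4 ≈ -704.75)
V/((-10*700)) = -2819/(4*((-10*700))) = -2819/4/(-7000) = -2819/4*(-1/7000) = 2819/28000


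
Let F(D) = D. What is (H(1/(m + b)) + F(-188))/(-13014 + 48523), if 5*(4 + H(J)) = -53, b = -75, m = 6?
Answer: -1013/177545 ≈ -0.0057056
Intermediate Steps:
H(J) = -73/5 (H(J) = -4 + (1/5)*(-53) = -4 - 53/5 = -73/5)
(H(1/(m + b)) + F(-188))/(-13014 + 48523) = (-73/5 - 188)/(-13014 + 48523) = -1013/5/35509 = -1013/5*1/35509 = -1013/177545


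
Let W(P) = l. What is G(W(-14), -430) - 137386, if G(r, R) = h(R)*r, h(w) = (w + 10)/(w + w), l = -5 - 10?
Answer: -5907913/43 ≈ -1.3739e+5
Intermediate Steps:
l = -15
W(P) = -15
h(w) = (10 + w)/(2*w) (h(w) = (10 + w)/((2*w)) = (10 + w)*(1/(2*w)) = (10 + w)/(2*w))
G(r, R) = r*(10 + R)/(2*R) (G(r, R) = ((10 + R)/(2*R))*r = r*(10 + R)/(2*R))
G(W(-14), -430) - 137386 = (1/2)*(-15)*(10 - 430)/(-430) - 137386 = (1/2)*(-15)*(-1/430)*(-420) - 137386 = -315/43 - 137386 = -5907913/43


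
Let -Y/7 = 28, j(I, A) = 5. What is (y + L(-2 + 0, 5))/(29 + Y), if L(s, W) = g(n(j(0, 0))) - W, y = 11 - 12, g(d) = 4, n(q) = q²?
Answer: 2/167 ≈ 0.011976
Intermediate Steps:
Y = -196 (Y = -7*28 = -196)
y = -1
L(s, W) = 4 - W
(y + L(-2 + 0, 5))/(29 + Y) = (-1 + (4 - 1*5))/(29 - 196) = (-1 + (4 - 5))/(-167) = -(-1 - 1)/167 = -1/167*(-2) = 2/167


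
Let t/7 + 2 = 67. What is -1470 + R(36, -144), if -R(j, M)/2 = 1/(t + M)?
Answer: -457172/311 ≈ -1470.0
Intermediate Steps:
t = 455 (t = -14 + 7*67 = -14 + 469 = 455)
R(j, M) = -2/(455 + M)
-1470 + R(36, -144) = -1470 - 2/(455 - 144) = -1470 - 2/311 = -457172/311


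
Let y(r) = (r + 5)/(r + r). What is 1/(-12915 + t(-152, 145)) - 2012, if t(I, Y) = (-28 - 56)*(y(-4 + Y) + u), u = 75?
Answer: -1821159835/905149 ≈ -2012.0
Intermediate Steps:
y(r) = (5 + r)/(2*r) (y(r) = (5 + r)/((2*r)) = (5 + r)*(1/(2*r)) = (5 + r)/(2*r))
t(I, Y) = -6300 - 42*(1 + Y)/(-4 + Y) (t(I, Y) = (-28 - 56)*((5 + (-4 + Y))/(2*(-4 + Y)) + 75) = -84*((1 + Y)/(2*(-4 + Y)) + 75) = -84*(75 + (1 + Y)/(2*(-4 + Y))) = -6300 - 42*(1 + Y)/(-4 + Y))
1/(-12915 + t(-152, 145)) - 2012 = 1/(-12915 + 42*(599 - 151*145)/(-4 + 145)) - 2012 = 1/(-12915 + 42*(599 - 21895)/141) - 2012 = 1/(-12915 + 42*(1/141)*(-21296)) - 2012 = 1/(-12915 - 298144/47) - 2012 = 1/(-905149/47) - 2012 = -47/905149 - 2012 = -1821159835/905149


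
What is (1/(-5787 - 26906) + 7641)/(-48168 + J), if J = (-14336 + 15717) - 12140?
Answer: -249807212/1926500411 ≈ -0.12967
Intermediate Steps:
J = -10759 (J = 1381 - 12140 = -10759)
(1/(-5787 - 26906) + 7641)/(-48168 + J) = (1/(-5787 - 26906) + 7641)/(-48168 - 10759) = (1/(-32693) + 7641)/(-58927) = (-1/32693 + 7641)*(-1/58927) = (249807212/32693)*(-1/58927) = -249807212/1926500411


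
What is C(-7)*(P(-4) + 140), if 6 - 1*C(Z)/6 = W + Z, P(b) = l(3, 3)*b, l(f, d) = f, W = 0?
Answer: 9984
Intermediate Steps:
P(b) = 3*b
C(Z) = 36 - 6*Z (C(Z) = 36 - 6*(0 + Z) = 36 - 6*Z)
C(-7)*(P(-4) + 140) = (36 - 6*(-7))*(3*(-4) + 140) = (36 + 42)*(-12 + 140) = 78*128 = 9984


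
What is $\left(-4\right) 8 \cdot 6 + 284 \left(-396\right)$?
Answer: $-112656$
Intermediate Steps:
$\left(-4\right) 8 \cdot 6 + 284 \left(-396\right) = \left(-32\right) 6 - 112464 = -192 - 112464 = -112656$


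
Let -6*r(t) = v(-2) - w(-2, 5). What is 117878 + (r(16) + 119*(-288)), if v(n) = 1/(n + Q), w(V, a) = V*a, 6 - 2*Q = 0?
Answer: 501625/6 ≈ 83604.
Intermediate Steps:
Q = 3 (Q = 3 - ½*0 = 3 + 0 = 3)
v(n) = 1/(3 + n) (v(n) = 1/(n + 3) = 1/(3 + n))
r(t) = -11/6 (r(t) = -(1/(3 - 2) - (-2)*5)/6 = -(1/1 - 1*(-10))/6 = -(1 + 10)/6 = -⅙*11 = -11/6)
117878 + (r(16) + 119*(-288)) = 117878 + (-11/6 + 119*(-288)) = 117878 + (-11/6 - 34272) = 117878 - 205643/6 = 501625/6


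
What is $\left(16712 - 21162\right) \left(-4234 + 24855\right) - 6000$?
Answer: $-91769450$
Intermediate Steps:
$\left(16712 - 21162\right) \left(-4234 + 24855\right) - 6000 = \left(-4450\right) 20621 - 6000 = -91763450 - 6000 = -91769450$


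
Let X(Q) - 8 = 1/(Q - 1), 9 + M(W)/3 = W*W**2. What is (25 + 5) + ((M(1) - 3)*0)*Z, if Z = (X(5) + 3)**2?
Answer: 30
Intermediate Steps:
M(W) = -27 + 3*W**3 (M(W) = -27 + 3*(W*W**2) = -27 + 3*W**3)
X(Q) = 8 + 1/(-1 + Q) (X(Q) = 8 + 1/(Q - 1) = 8 + 1/(-1 + Q))
Z = 2025/16 (Z = ((-7 + 8*5)/(-1 + 5) + 3)**2 = ((-7 + 40)/4 + 3)**2 = ((1/4)*33 + 3)**2 = (33/4 + 3)**2 = (45/4)**2 = 2025/16 ≈ 126.56)
(25 + 5) + ((M(1) - 3)*0)*Z = (25 + 5) + (((-27 + 3*1**3) - 3)*0)*(2025/16) = 30 + (((-27 + 3*1) - 3)*0)*(2025/16) = 30 + (((-27 + 3) - 3)*0)*(2025/16) = 30 + ((-24 - 3)*0)*(2025/16) = 30 - 27*0*(2025/16) = 30 + 0*(2025/16) = 30 + 0 = 30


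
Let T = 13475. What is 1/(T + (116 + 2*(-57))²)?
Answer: 1/13479 ≈ 7.4190e-5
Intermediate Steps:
1/(T + (116 + 2*(-57))²) = 1/(13475 + (116 + 2*(-57))²) = 1/(13475 + (116 - 114)²) = 1/(13475 + 2²) = 1/(13475 + 4) = 1/13479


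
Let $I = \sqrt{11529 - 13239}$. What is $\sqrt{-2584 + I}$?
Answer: $\sqrt{-2584 + 3 i \sqrt{190}} \approx 0.4067 + 50.835 i$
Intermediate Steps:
$I = 3 i \sqrt{190}$ ($I = \sqrt{-1710} = 3 i \sqrt{190} \approx 41.352 i$)
$\sqrt{-2584 + I} = \sqrt{-2584 + 3 i \sqrt{190}}$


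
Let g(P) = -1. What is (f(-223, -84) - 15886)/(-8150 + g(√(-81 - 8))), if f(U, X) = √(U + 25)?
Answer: 1222/627 - I*√22/2717 ≈ 1.949 - 0.0017263*I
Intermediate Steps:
f(U, X) = √(25 + U)
(f(-223, -84) - 15886)/(-8150 + g(√(-81 - 8))) = (√(25 - 223) - 15886)/(-8150 - 1) = (√(-198) - 15886)/(-8151) = (3*I*√22 - 15886)*(-1/8151) = (-15886 + 3*I*√22)*(-1/8151) = 1222/627 - I*√22/2717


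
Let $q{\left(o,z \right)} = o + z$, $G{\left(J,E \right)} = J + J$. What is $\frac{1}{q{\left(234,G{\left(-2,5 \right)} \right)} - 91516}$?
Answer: $- \frac{1}{91286} \approx -1.0955 \cdot 10^{-5}$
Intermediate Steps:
$G{\left(J,E \right)} = 2 J$
$\frac{1}{q{\left(234,G{\left(-2,5 \right)} \right)} - 91516} = \frac{1}{\left(234 + 2 \left(-2\right)\right) - 91516} = \frac{1}{\left(234 - 4\right) - 91516} = \frac{1}{230 - 91516} = \frac{1}{-91286} = - \frac{1}{91286}$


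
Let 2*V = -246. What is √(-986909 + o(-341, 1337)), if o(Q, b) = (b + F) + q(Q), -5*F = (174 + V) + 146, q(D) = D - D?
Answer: I*√24640285/5 ≈ 992.78*I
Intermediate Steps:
q(D) = 0
V = -123 (V = (½)*(-246) = -123)
F = -197/5 (F = -((174 - 123) + 146)/5 = -(51 + 146)/5 = -⅕*197 = -197/5 ≈ -39.400)
o(Q, b) = -197/5 + b (o(Q, b) = (b - 197/5) + 0 = (-197/5 + b) + 0 = -197/5 + b)
√(-986909 + o(-341, 1337)) = √(-986909 + (-197/5 + 1337)) = √(-986909 + 6488/5) = √(-4928057/5) = I*√24640285/5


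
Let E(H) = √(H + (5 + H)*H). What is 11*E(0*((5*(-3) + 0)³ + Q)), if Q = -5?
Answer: 0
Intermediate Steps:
E(H) = √(H + H*(5 + H))
11*E(0*((5*(-3) + 0)³ + Q)) = 11*√((0*((5*(-3) + 0)³ - 5))*(6 + 0*((5*(-3) + 0)³ - 5))) = 11*√((0*((-15 + 0)³ - 5))*(6 + 0*((-15 + 0)³ - 5))) = 11*√((0*((-15)³ - 5))*(6 + 0*((-15)³ - 5))) = 11*√((0*(-3375 - 5))*(6 + 0*(-3375 - 5))) = 11*√((0*(-3380))*(6 + 0*(-3380))) = 11*√(0*(6 + 0)) = 11*√(0*6) = 11*√0 = 11*0 = 0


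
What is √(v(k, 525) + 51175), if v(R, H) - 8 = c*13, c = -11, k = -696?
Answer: 4*√3190 ≈ 225.92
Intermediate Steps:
v(R, H) = -135 (v(R, H) = 8 - 11*13 = 8 - 143 = -135)
√(v(k, 525) + 51175) = √(-135 + 51175) = √51040 = 4*√3190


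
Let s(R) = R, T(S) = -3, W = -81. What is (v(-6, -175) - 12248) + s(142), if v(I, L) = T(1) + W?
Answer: -12190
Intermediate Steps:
v(I, L) = -84 (v(I, L) = -3 - 81 = -84)
(v(-6, -175) - 12248) + s(142) = (-84 - 12248) + 142 = -12332 + 142 = -12190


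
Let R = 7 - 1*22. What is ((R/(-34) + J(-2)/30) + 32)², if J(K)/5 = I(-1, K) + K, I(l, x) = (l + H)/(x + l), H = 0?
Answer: 24216241/23409 ≈ 1034.5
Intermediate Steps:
I(l, x) = l/(l + x) (I(l, x) = (l + 0)/(x + l) = l/(l + x))
R = -15 (R = 7 - 22 = -15)
J(K) = -5/(-1 + K) + 5*K (J(K) = 5*(-1/(-1 + K) + K) = 5*(K - 1/(-1 + K)) = -5/(-1 + K) + 5*K)
((R/(-34) + J(-2)/30) + 32)² = ((-15/(-34) + (5*(-1 - 2*(-1 - 2))/(-1 - 2))/30) + 32)² = ((-15*(-1/34) + (5*(-1 - 2*(-3))/(-3))*(1/30)) + 32)² = ((15/34 + (5*(-⅓)*(-1 + 6))*(1/30)) + 32)² = ((15/34 + (5*(-⅓)*5)*(1/30)) + 32)² = ((15/34 - 25/3*1/30) + 32)² = ((15/34 - 5/18) + 32)² = (25/153 + 32)² = (4921/153)² = 24216241/23409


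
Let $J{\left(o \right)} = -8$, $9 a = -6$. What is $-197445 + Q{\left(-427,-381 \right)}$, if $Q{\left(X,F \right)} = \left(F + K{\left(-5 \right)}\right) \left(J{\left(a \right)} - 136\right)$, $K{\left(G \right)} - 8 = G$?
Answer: $-143013$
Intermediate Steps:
$a = - \frac{2}{3}$ ($a = \frac{1}{9} \left(-6\right) = - \frac{2}{3} \approx -0.66667$)
$K{\left(G \right)} = 8 + G$
$Q{\left(X,F \right)} = -432 - 144 F$ ($Q{\left(X,F \right)} = \left(F + \left(8 - 5\right)\right) \left(-8 - 136\right) = \left(F + 3\right) \left(-144\right) = \left(3 + F\right) \left(-144\right) = -432 - 144 F$)
$-197445 + Q{\left(-427,-381 \right)} = -197445 - -54432 = -197445 + \left(-432 + 54864\right) = -197445 + 54432 = -143013$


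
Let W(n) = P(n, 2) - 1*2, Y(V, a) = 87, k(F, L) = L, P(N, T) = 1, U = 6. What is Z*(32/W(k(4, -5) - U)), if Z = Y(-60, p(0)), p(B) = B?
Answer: -2784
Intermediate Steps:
W(n) = -1 (W(n) = 1 - 1*2 = 1 - 2 = -1)
Z = 87
Z*(32/W(k(4, -5) - U)) = 87*(32/(-1)) = 87*(32*(-1)) = 87*(-32) = -2784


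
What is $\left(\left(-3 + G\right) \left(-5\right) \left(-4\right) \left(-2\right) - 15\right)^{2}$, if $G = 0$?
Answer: $11025$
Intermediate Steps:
$\left(\left(-3 + G\right) \left(-5\right) \left(-4\right) \left(-2\right) - 15\right)^{2} = \left(\left(-3 + 0\right) \left(-5\right) \left(-4\right) \left(-2\right) - 15\right)^{2} = \left(\left(-3\right) \left(-5\right) \left(-4\right) \left(-2\right) - 15\right)^{2} = \left(15 \left(-4\right) \left(-2\right) - 15\right)^{2} = \left(\left(-60\right) \left(-2\right) - 15\right)^{2} = \left(120 - 15\right)^{2} = 105^{2} = 11025$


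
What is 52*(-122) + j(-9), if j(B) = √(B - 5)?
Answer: -6344 + I*√14 ≈ -6344.0 + 3.7417*I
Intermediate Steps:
j(B) = √(-5 + B)
52*(-122) + j(-9) = 52*(-122) + √(-5 - 9) = -6344 + √(-14) = -6344 + I*√14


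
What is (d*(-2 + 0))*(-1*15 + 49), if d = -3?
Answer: 204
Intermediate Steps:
(d*(-2 + 0))*(-1*15 + 49) = (-3*(-2 + 0))*(-1*15 + 49) = (-3*(-2))*(-15 + 49) = 6*34 = 204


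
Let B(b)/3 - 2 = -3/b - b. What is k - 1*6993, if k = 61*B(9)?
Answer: -8335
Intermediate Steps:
B(b) = 6 - 9/b - 3*b (B(b) = 6 + 3*(-3/b - b) = 6 + 3*(-b - 3/b) = 6 + (-9/b - 3*b) = 6 - 9/b - 3*b)
k = -1342 (k = 61*(6 - 9/9 - 3*9) = 61*(6 - 9*1/9 - 27) = 61*(6 - 1 - 27) = 61*(-22) = -1342)
k - 1*6993 = -1342 - 1*6993 = -1342 - 6993 = -8335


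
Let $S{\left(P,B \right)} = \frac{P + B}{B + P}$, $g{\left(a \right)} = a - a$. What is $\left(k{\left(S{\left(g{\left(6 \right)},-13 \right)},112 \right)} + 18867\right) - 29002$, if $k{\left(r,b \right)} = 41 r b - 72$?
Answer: $-5615$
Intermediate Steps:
$g{\left(a \right)} = 0$
$S{\left(P,B \right)} = 1$ ($S{\left(P,B \right)} = \frac{B + P}{B + P} = 1$)
$k{\left(r,b \right)} = -72 + 41 b r$ ($k{\left(r,b \right)} = 41 b r - 72 = -72 + 41 b r$)
$\left(k{\left(S{\left(g{\left(6 \right)},-13 \right)},112 \right)} + 18867\right) - 29002 = \left(\left(-72 + 41 \cdot 112 \cdot 1\right) + 18867\right) - 29002 = \left(\left(-72 + 4592\right) + 18867\right) - 29002 = \left(4520 + 18867\right) - 29002 = 23387 - 29002 = -5615$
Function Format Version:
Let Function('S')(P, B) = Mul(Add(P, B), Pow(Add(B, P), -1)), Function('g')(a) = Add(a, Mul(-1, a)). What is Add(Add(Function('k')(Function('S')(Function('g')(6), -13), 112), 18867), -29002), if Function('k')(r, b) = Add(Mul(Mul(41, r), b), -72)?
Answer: -5615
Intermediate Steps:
Function('g')(a) = 0
Function('S')(P, B) = 1 (Function('S')(P, B) = Mul(Add(B, P), Pow(Add(B, P), -1)) = 1)
Function('k')(r, b) = Add(-72, Mul(41, b, r)) (Function('k')(r, b) = Add(Mul(41, b, r), -72) = Add(-72, Mul(41, b, r)))
Add(Add(Function('k')(Function('S')(Function('g')(6), -13), 112), 18867), -29002) = Add(Add(Add(-72, Mul(41, 112, 1)), 18867), -29002) = Add(Add(Add(-72, 4592), 18867), -29002) = Add(Add(4520, 18867), -29002) = Add(23387, -29002) = -5615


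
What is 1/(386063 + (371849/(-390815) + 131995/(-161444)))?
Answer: 63094736860/24358431777966299 ≈ 2.5903e-6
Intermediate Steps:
1/(386063 + (371849/(-390815) + 131995/(-161444))) = 1/(386063 + (371849*(-1/390815) + 131995*(-1/161444))) = 1/(386063 + (-371849/390815 - 131995/161444)) = 1/(386063 - 111618415881/63094736860) = 1/(24358431777966299/63094736860) = 63094736860/24358431777966299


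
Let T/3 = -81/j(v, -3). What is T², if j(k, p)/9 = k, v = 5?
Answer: 729/25 ≈ 29.160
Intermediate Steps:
j(k, p) = 9*k
T = -27/5 (T = 3*(-81/(9*5)) = 3*(-81/45) = 3*(-81*1/45) = 3*(-9/5) = -27/5 ≈ -5.4000)
T² = (-27/5)² = 729/25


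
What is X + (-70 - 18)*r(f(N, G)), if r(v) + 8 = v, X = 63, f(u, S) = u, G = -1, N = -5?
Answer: 1207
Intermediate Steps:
r(v) = -8 + v
X + (-70 - 18)*r(f(N, G)) = 63 + (-70 - 18)*(-8 - 5) = 63 - 88*(-13) = 63 + 1144 = 1207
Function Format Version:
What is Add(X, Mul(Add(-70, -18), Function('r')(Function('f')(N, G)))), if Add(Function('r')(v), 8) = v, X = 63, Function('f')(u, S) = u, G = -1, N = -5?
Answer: 1207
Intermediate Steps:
Function('r')(v) = Add(-8, v)
Add(X, Mul(Add(-70, -18), Function('r')(Function('f')(N, G)))) = Add(63, Mul(Add(-70, -18), Add(-8, -5))) = Add(63, Mul(-88, -13)) = Add(63, 1144) = 1207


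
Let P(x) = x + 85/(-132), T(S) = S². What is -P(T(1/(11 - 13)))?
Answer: 13/33 ≈ 0.39394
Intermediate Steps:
P(x) = -85/132 + x (P(x) = x + 85*(-1/132) = x - 85/132 = -85/132 + x)
-P(T(1/(11 - 13))) = -(-85/132 + (1/(11 - 13))²) = -(-85/132 + (1/(-2))²) = -(-85/132 + (-½)²) = -(-85/132 + ¼) = -1*(-13/33) = 13/33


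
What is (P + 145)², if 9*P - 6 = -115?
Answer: 1430416/81 ≈ 17659.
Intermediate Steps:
P = -109/9 (P = ⅔ + (⅑)*(-115) = ⅔ - 115/9 = -109/9 ≈ -12.111)
(P + 145)² = (-109/9 + 145)² = (1196/9)² = 1430416/81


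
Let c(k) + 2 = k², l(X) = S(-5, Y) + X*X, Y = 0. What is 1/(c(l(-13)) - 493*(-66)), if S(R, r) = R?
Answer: 1/59432 ≈ 1.6826e-5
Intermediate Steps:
l(X) = -5 + X² (l(X) = -5 + X*X = -5 + X²)
c(k) = -2 + k²
1/(c(l(-13)) - 493*(-66)) = 1/((-2 + (-5 + (-13)²)²) - 493*(-66)) = 1/((-2 + (-5 + 169)²) + 32538) = 1/((-2 + 164²) + 32538) = 1/((-2 + 26896) + 32538) = 1/(26894 + 32538) = 1/59432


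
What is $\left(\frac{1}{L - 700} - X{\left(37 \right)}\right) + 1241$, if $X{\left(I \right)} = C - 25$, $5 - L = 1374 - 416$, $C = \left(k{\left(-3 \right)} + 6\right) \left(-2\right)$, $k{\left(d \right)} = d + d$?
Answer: $\frac{2092697}{1653} \approx 1266.0$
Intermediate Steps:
$k{\left(d \right)} = 2 d$
$C = 0$ ($C = \left(2 \left(-3\right) + 6\right) \left(-2\right) = \left(-6 + 6\right) \left(-2\right) = 0 \left(-2\right) = 0$)
$L = -953$ ($L = 5 - \left(1374 - 416\right) = 5 - 958 = -953$)
$X{\left(I \right)} = -25$ ($X{\left(I \right)} = 0 - 25 = -25$)
$\left(\frac{1}{L - 700} - X{\left(37 \right)}\right) + 1241 = \left(\frac{1}{-953 - 700} - -25\right) + 1241 = \left(\frac{1}{-1653} + 25\right) + 1241 = \left(- \frac{1}{1653} + 25\right) + 1241 = \frac{41324}{1653} + 1241 = \frac{2092697}{1653}$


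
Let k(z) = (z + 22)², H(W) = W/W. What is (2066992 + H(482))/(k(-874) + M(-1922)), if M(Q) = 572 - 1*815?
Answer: 2066993/725661 ≈ 2.8484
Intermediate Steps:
H(W) = 1
M(Q) = -243 (M(Q) = 572 - 815 = -243)
k(z) = (22 + z)²
(2066992 + H(482))/(k(-874) + M(-1922)) = (2066992 + 1)/((22 - 874)² - 243) = 2066993/((-852)² - 243) = 2066993/(725904 - 243) = 2066993/725661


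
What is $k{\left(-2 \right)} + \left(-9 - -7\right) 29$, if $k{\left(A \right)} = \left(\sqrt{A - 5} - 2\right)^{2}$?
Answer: $-58 + \left(2 - i \sqrt{7}\right)^{2} \approx -61.0 - 10.583 i$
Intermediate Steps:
$k{\left(A \right)} = \left(-2 + \sqrt{-5 + A}\right)^{2}$ ($k{\left(A \right)} = \left(\sqrt{-5 + A} - 2\right)^{2} = \left(-2 + \sqrt{-5 + A}\right)^{2}$)
$k{\left(-2 \right)} + \left(-9 - -7\right) 29 = \left(-2 + \sqrt{-5 - 2}\right)^{2} + \left(-9 - -7\right) 29 = \left(-2 + \sqrt{-7}\right)^{2} + \left(-9 + 7\right) 29 = \left(-2 + i \sqrt{7}\right)^{2} - 58 = -58 + \left(-2 + i \sqrt{7}\right)^{2}$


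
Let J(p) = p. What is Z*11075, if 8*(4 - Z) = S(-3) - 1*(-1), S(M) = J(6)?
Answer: 276875/8 ≈ 34609.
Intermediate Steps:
S(M) = 6
Z = 25/8 (Z = 4 - (6 - 1*(-1))/8 = 4 - (6 + 1)/8 = 4 - ⅛*7 = 4 - 7/8 = 25/8 ≈ 3.1250)
Z*11075 = (25/8)*11075 = 276875/8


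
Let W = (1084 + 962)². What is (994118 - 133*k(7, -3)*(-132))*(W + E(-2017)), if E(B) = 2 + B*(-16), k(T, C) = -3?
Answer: 3971403265500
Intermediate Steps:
E(B) = 2 - 16*B
W = 4186116 (W = 2046² = 4186116)
(994118 - 133*k(7, -3)*(-132))*(W + E(-2017)) = (994118 - 133*(-3)*(-132))*(4186116 + (2 - 16*(-2017))) = (994118 + 399*(-132))*(4186116 + (2 + 32272)) = (994118 - 52668)*(4186116 + 32274) = 941450*4218390 = 3971403265500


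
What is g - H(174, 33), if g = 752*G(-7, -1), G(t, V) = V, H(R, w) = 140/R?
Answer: -65494/87 ≈ -752.80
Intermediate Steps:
g = -752 (g = 752*(-1) = -752)
g - H(174, 33) = -752 - 140/174 = -752 - 1*70/87 = -752 - 70/87 = -65494/87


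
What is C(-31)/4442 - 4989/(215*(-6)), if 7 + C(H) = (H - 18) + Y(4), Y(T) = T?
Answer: 3682343/955030 ≈ 3.8557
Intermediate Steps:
C(H) = -21 + H (C(H) = -7 + ((H - 18) + 4) = -7 + ((-18 + H) + 4) = -7 + (-14 + H) = -21 + H)
C(-31)/4442 - 4989/(215*(-6)) = (-21 - 31)/4442 - 4989/(215*(-6)) = -52*1/4442 - 4989/(-1290) = -26/2221 - 4989*(-1/1290) = -26/2221 + 1663/430 = 3682343/955030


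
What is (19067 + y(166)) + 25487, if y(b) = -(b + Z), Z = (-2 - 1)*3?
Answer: 44397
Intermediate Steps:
Z = -9 (Z = -3*3 = -9)
y(b) = 9 - b (y(b) = -(b - 9) = -(-9 + b) = 9 - b)
(19067 + y(166)) + 25487 = (19067 + (9 - 1*166)) + 25487 = (19067 + (9 - 166)) + 25487 = (19067 - 157) + 25487 = 18910 + 25487 = 44397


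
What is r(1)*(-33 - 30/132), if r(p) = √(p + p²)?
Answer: -731*√2/22 ≈ -46.990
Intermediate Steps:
r(1)*(-33 - 30/132) = √(1*(1 + 1))*(-33 - 30/132) = √(1*2)*(-33 - 30*1/132) = √2*(-33 - 5/22) = √2*(-731/22) = -731*√2/22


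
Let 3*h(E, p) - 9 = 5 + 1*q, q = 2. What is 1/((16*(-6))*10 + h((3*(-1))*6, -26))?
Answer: -3/2864 ≈ -0.0010475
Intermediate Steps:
h(E, p) = 16/3 (h(E, p) = 3 + (5 + 1*2)/3 = 3 + (5 + 2)/3 = 3 + (⅓)*7 = 3 + 7/3 = 16/3)
1/((16*(-6))*10 + h((3*(-1))*6, -26)) = 1/((16*(-6))*10 + 16/3) = 1/(-96*10 + 16/3) = 1/(-960 + 16/3) = 1/(-2864/3) = -3/2864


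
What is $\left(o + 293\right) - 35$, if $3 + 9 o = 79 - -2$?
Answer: $\frac{800}{3} \approx 266.67$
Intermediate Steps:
$o = \frac{26}{3}$ ($o = - \frac{1}{3} + \frac{79 - -2}{9} = - \frac{1}{3} + \frac{79 + 2}{9} = - \frac{1}{3} + \frac{1}{9} \cdot 81 = - \frac{1}{3} + 9 = \frac{26}{3} \approx 8.6667$)
$\left(o + 293\right) - 35 = \left(\frac{26}{3} + 293\right) - 35 = \frac{905}{3} - 35 = \frac{800}{3}$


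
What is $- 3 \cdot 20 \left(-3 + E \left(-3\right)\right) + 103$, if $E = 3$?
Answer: $823$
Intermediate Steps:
$- 3 \cdot 20 \left(-3 + E \left(-3\right)\right) + 103 = - 3 \cdot 20 \left(-3 + 3 \left(-3\right)\right) + 103 = - 3 \cdot 20 \left(-3 - 9\right) + 103 = - 3 \cdot 20 \left(-12\right) + 103 = \left(-3\right) \left(-240\right) + 103 = 720 + 103 = 823$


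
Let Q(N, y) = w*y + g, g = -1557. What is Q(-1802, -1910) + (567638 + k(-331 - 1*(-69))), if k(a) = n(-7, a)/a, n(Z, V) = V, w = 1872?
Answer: -3009438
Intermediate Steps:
Q(N, y) = -1557 + 1872*y (Q(N, y) = 1872*y - 1557 = -1557 + 1872*y)
k(a) = 1 (k(a) = a/a = 1)
Q(-1802, -1910) + (567638 + k(-331 - 1*(-69))) = (-1557 + 1872*(-1910)) + (567638 + 1) = (-1557 - 3575520) + 567639 = -3577077 + 567639 = -3009438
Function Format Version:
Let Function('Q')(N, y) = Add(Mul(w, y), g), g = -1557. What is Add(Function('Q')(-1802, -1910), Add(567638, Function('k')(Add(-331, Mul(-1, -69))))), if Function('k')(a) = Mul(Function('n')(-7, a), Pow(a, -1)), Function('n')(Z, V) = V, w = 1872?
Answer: -3009438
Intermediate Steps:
Function('Q')(N, y) = Add(-1557, Mul(1872, y)) (Function('Q')(N, y) = Add(Mul(1872, y), -1557) = Add(-1557, Mul(1872, y)))
Function('k')(a) = 1 (Function('k')(a) = Mul(a, Pow(a, -1)) = 1)
Add(Function('Q')(-1802, -1910), Add(567638, Function('k')(Add(-331, Mul(-1, -69))))) = Add(Add(-1557, Mul(1872, -1910)), Add(567638, 1)) = Add(Add(-1557, -3575520), 567639) = Add(-3577077, 567639) = -3009438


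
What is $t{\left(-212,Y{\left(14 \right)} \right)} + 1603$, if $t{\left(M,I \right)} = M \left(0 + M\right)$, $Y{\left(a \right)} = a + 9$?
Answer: $46547$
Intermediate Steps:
$Y{\left(a \right)} = 9 + a$
$t{\left(M,I \right)} = M^{2}$ ($t{\left(M,I \right)} = M M = M^{2}$)
$t{\left(-212,Y{\left(14 \right)} \right)} + 1603 = \left(-212\right)^{2} + 1603 = 44944 + 1603 = 46547$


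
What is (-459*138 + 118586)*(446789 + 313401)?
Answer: 41995936360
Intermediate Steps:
(-459*138 + 118586)*(446789 + 313401) = (-63342 + 118586)*760190 = 55244*760190 = 41995936360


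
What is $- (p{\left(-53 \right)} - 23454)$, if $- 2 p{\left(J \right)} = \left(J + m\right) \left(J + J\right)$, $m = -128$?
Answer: $33047$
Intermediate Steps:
$p{\left(J \right)} = - J \left(-128 + J\right)$ ($p{\left(J \right)} = - \frac{\left(J - 128\right) \left(J + J\right)}{2} = - \frac{\left(-128 + J\right) 2 J}{2} = - \frac{2 J \left(-128 + J\right)}{2} = - J \left(-128 + J\right)$)
$- (p{\left(-53 \right)} - 23454) = - (- 53 \left(128 - -53\right) - 23454) = - (- 53 \left(128 + 53\right) - 23454) = - (\left(-53\right) 181 - 23454) = - (-9593 - 23454) = \left(-1\right) \left(-33047\right) = 33047$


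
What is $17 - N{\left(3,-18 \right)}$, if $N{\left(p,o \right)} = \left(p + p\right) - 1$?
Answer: $12$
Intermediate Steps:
$N{\left(p,o \right)} = -1 + 2 p$ ($N{\left(p,o \right)} = 2 p - 1 = -1 + 2 p$)
$17 - N{\left(3,-18 \right)} = 17 - \left(-1 + 2 \cdot 3\right) = 17 - \left(-1 + 6\right) = 17 - 5 = 12$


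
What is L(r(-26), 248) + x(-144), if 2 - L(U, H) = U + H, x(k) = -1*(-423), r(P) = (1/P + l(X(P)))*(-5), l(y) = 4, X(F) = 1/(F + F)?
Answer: 5117/26 ≈ 196.81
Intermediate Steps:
X(F) = 1/(2*F)
r(P) = -20 - 5/P (r(P) = (1/P + 4)*(-5) = (4 + 1/P)*(-5) = -20 - 5/P)
x(k) = 423
L(U, H) = 2 - H - U (L(U, H) = 2 - (U + H) = 2 - (H + U) = 2 + (-H - U) = 2 - H - U)
L(r(-26), 248) + x(-144) = (2 - 1*248 - (-20 - 5/(-26))) + 423 = (2 - 248 - (-20 - 5*(-1/26))) + 423 = (2 - 248 - (-20 + 5/26)) + 423 = (2 - 248 - 1*(-515/26)) + 423 = (2 - 248 + 515/26) + 423 = -5881/26 + 423 = 5117/26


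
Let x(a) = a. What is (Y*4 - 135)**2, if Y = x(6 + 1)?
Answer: 11449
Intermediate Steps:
Y = 7 (Y = 6 + 1 = 7)
(Y*4 - 135)**2 = (7*4 - 135)**2 = (28 - 135)**2 = (-107)**2 = 11449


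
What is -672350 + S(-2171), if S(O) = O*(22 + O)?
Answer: 3993129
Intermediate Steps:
-672350 + S(-2171) = -672350 - 2171*(22 - 2171) = -672350 - 2171*(-2149) = -672350 + 4665479 = 3993129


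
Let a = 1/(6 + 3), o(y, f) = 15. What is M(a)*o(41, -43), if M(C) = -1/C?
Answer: -135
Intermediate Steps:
a = ⅑ (a = 1/9 = ⅑ ≈ 0.11111)
M(a)*o(41, -43) = -1/⅑*15 = -1*9*15 = -9*15 = -135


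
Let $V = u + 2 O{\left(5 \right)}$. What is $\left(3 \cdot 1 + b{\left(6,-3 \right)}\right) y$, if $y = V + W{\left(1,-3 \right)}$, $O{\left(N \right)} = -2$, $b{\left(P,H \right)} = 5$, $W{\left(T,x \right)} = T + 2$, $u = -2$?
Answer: $-24$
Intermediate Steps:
$W{\left(T,x \right)} = 2 + T$
$V = -6$ ($V = -2 + 2 \left(-2\right) = -2 - 4 = -6$)
$y = -3$ ($y = -6 + \left(2 + 1\right) = -6 + 3 = -3$)
$\left(3 \cdot 1 + b{\left(6,-3 \right)}\right) y = \left(3 \cdot 1 + 5\right) \left(-3\right) = \left(3 + 5\right) \left(-3\right) = 8 \left(-3\right) = -24$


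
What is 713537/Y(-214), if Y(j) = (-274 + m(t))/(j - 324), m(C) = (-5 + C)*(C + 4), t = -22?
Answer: -191941453/106 ≈ -1.8108e+6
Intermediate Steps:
m(C) = (-5 + C)*(4 + C)
Y(j) = 212/(-324 + j) (Y(j) = (-274 + (-20 + (-22)**2 - 1*(-22)))/(j - 324) = (-274 + (-20 + 484 + 22))/(-324 + j) = (-274 + 486)/(-324 + j) = 212/(-324 + j))
713537/Y(-214) = 713537/((212/(-324 - 214))) = 713537/((212/(-538))) = 713537/((212*(-1/538))) = 713537/(-106/269) = 713537*(-269/106) = -191941453/106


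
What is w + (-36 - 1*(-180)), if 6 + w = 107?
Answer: 245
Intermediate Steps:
w = 101 (w = -6 + 107 = 101)
w + (-36 - 1*(-180)) = 101 + (-36 - 1*(-180)) = 101 + (-36 + 180) = 101 + 144 = 245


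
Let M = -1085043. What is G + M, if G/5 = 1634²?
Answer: 12264737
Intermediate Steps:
G = 13349780 (G = 5*1634² = 5*2669956 = 13349780)
G + M = 13349780 - 1085043 = 12264737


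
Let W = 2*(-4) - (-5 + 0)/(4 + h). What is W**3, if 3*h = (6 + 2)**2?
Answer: -208527857/438976 ≈ -475.03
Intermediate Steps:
h = 64/3 (h = (6 + 2)**2/3 = (1/3)*8**2 = (1/3)*64 = 64/3 ≈ 21.333)
W = -593/76 (W = 2*(-4) - (-5 + 0)/(4 + 64/3) = -8 - (-5)/76/3 = -8 - (-5)*3/76 = -8 - 1*(-15/76) = -8 + 15/76 = -593/76 ≈ -7.8026)
W**3 = (-593/76)**3 = -208527857/438976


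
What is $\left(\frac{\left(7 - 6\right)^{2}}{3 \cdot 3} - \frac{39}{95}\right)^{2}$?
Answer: $\frac{65536}{731025} \approx 0.089649$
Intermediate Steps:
$\left(\frac{\left(7 - 6\right)^{2}}{3 \cdot 3} - \frac{39}{95}\right)^{2} = \left(\frac{1^{2}}{9} - \frac{39}{95}\right)^{2} = \left(1 \cdot \frac{1}{9} - \frac{39}{95}\right)^{2} = \left(\frac{1}{9} - \frac{39}{95}\right)^{2} = \left(- \frac{256}{855}\right)^{2} = \frac{65536}{731025}$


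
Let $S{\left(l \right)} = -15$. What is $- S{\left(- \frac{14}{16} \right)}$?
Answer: $15$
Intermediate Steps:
$- S{\left(- \frac{14}{16} \right)} = \left(-1\right) \left(-15\right) = 15$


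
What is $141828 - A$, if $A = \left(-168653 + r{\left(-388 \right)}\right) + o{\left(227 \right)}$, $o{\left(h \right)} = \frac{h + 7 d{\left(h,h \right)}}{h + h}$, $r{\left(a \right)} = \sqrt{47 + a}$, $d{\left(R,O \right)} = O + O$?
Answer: $\frac{620947}{2} - i \sqrt{341} \approx 3.1047 \cdot 10^{5} - 18.466 i$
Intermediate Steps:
$d{\left(R,O \right)} = 2 O$
$o{\left(h \right)} = \frac{15}{2}$ ($o{\left(h \right)} = \frac{h + 7 \cdot 2 h}{h + h} = \frac{h + 14 h}{2 h} = 15 h \frac{1}{2 h} = \frac{15}{2}$)
$A = - \frac{337291}{2} + i \sqrt{341}$ ($A = \left(-168653 + \sqrt{47 - 388}\right) + \frac{15}{2} = \left(-168653 + \sqrt{-341}\right) + \frac{15}{2} = \left(-168653 + i \sqrt{341}\right) + \frac{15}{2} = - \frac{337291}{2} + i \sqrt{341} \approx -1.6865 \cdot 10^{5} + 18.466 i$)
$141828 - A = 141828 - \left(- \frac{337291}{2} + i \sqrt{341}\right) = 141828 + \left(\frac{337291}{2} - i \sqrt{341}\right) = \frac{620947}{2} - i \sqrt{341}$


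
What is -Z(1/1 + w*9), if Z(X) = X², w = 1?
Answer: -100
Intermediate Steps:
-Z(1/1 + w*9) = -(1/1 + 1*9)² = -(1*1 + 9)² = -(1 + 9)² = -1*10² = -1*100 = -100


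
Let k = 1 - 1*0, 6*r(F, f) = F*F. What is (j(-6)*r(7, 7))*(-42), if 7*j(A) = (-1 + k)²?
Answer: 0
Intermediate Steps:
r(F, f) = F²/6 (r(F, f) = (F*F)/6 = F²/6)
k = 1 (k = 1 + 0 = 1)
j(A) = 0 (j(A) = (-1 + 1)²/7 = (⅐)*0² = (⅐)*0 = 0)
(j(-6)*r(7, 7))*(-42) = (0*((⅙)*7²))*(-42) = (0*((⅙)*49))*(-42) = (0*(49/6))*(-42) = 0*(-42) = 0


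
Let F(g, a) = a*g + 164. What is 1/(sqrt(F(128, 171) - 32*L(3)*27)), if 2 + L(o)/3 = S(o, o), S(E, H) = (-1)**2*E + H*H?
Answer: -I*sqrt(967)/1934 ≈ -0.016079*I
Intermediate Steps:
S(E, H) = E + H**2 (S(E, H) = 1*E + H**2 = E + H**2)
L(o) = -6 + 3*o + 3*o**2 (L(o) = -6 + 3*(o + o**2) = -6 + (3*o + 3*o**2) = -6 + 3*o + 3*o**2)
F(g, a) = 164 + a*g
1/(sqrt(F(128, 171) - 32*L(3)*27)) = 1/(sqrt((164 + 171*128) - 32*(-6 + 3*3 + 3*3**2)*27)) = 1/(sqrt((164 + 21888) - 32*(-6 + 9 + 3*9)*27)) = 1/(sqrt(22052 - 32*(-6 + 9 + 27)*27)) = 1/(sqrt(22052 - 32*30*27)) = 1/(sqrt(22052 - 960*27)) = 1/(sqrt(22052 - 25920)) = 1/(sqrt(-3868)) = 1/(2*I*sqrt(967)) = -I*sqrt(967)/1934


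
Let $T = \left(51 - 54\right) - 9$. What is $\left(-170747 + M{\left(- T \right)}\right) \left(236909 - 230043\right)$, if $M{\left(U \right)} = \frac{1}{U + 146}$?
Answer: $- \frac{92615559825}{79} \approx -1.1723 \cdot 10^{9}$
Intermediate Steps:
$T = -12$ ($T = \left(51 - 54\right) - 9 = -3 - 9 = -12$)
$M{\left(U \right)} = \frac{1}{146 + U}$
$\left(-170747 + M{\left(- T \right)}\right) \left(236909 - 230043\right) = \left(-170747 + \frac{1}{146 - -12}\right) \left(236909 - 230043\right) = \left(-170747 + \frac{1}{146 + 12}\right) 6866 = \left(-170747 + \frac{1}{158}\right) 6866 = \left(- \frac{26978025}{158}\right) 6866 = - \frac{92615559825}{79}$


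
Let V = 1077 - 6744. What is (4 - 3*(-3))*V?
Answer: -73671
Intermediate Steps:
V = -5667
(4 - 3*(-3))*V = (4 - 3*(-3))*(-5667) = (4 + 9)*(-5667) = 13*(-5667) = -73671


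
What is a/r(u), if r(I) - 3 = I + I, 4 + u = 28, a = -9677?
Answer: -9677/51 ≈ -189.75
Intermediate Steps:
u = 24 (u = -4 + 28 = 24)
r(I) = 3 + 2*I (r(I) = 3 + (I + I) = 3 + 2*I)
a/r(u) = -9677/(3 + 2*24) = -9677/(3 + 48) = -9677/51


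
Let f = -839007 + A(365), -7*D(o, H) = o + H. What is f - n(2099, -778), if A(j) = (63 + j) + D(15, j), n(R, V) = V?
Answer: -5864987/7 ≈ -8.3786e+5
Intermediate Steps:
D(o, H) = -H/7 - o/7 (D(o, H) = -(o + H)/7 = -(H + o)/7 = -H/7 - o/7)
A(j) = 426/7 + 6*j/7 (A(j) = (63 + j) + (-j/7 - ⅐*15) = (63 + j) + (-j/7 - 15/7) = (63 + j) + (-15/7 - j/7) = 426/7 + 6*j/7)
f = -5870433/7 (f = -839007 + (426/7 + (6/7)*365) = -839007 + (426/7 + 2190/7) = -839007 + 2616/7 = -5870433/7 ≈ -8.3863e+5)
f - n(2099, -778) = -5870433/7 - 1*(-778) = -5870433/7 + 778 = -5864987/7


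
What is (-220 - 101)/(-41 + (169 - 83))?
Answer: -107/15 ≈ -7.1333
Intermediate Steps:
(-220 - 101)/(-41 + (169 - 83)) = -321/(-41 + 86) = -321/45 = -321*1/45 = -107/15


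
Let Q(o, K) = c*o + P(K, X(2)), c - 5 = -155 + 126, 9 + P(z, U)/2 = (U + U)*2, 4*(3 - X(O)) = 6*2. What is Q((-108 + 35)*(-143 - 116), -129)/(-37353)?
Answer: 151262/12451 ≈ 12.149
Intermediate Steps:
X(O) = 0 (X(O) = 3 - 3*2/2 = 3 - ¼*12 = 3 - 3 = 0)
P(z, U) = -18 + 8*U (P(z, U) = -18 + 2*((U + U)*2) = -18 + 2*((2*U)*2) = -18 + 2*(4*U) = -18 + 8*U)
c = -24 (c = 5 + (-155 + 126) = 5 - 29 = -24)
Q(o, K) = -18 - 24*o (Q(o, K) = -24*o + (-18 + 8*0) = -24*o + (-18 + 0) = -24*o - 18 = -18 - 24*o)
Q((-108 + 35)*(-143 - 116), -129)/(-37353) = (-18 - 24*(-108 + 35)*(-143 - 116))/(-37353) = (-18 - (-1752)*(-259))*(-1/37353) = (-18 - 24*18907)*(-1/37353) = (-18 - 453768)*(-1/37353) = -453786*(-1/37353) = 151262/12451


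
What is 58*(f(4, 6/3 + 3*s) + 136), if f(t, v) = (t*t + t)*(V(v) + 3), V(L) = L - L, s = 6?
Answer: 11368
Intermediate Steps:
V(L) = 0
f(t, v) = 3*t + 3*t² (f(t, v) = (t*t + t)*(0 + 3) = (t² + t)*3 = (t + t²)*3 = 3*t + 3*t²)
58*(f(4, 6/3 + 3*s) + 136) = 58*(3*4*(1 + 4) + 136) = 58*(3*4*5 + 136) = 58*(60 + 136) = 58*196 = 11368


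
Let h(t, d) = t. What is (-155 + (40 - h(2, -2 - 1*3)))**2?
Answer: 13689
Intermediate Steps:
(-155 + (40 - h(2, -2 - 1*3)))**2 = (-155 + (40 - 1*2))**2 = (-155 + (40 - 2))**2 = (-155 + 38)**2 = (-117)**2 = 13689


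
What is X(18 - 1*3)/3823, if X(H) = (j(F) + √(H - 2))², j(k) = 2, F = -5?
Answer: (2 + √13)²/3823 ≈ 0.0082193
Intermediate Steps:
X(H) = (2 + √(-2 + H))² (X(H) = (2 + √(H - 2))² = (2 + √(-2 + H))²)
X(18 - 1*3)/3823 = (2 + √(-2 + (18 - 1*3)))²/3823 = (2 + √(-2 + (18 - 3)))²*(1/3823) = (2 + √(-2 + 15))²*(1/3823) = (2 + √13)²*(1/3823) = (2 + √13)²/3823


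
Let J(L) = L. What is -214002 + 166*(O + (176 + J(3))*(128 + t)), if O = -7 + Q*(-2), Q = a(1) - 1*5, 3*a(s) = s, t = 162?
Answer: 25210336/3 ≈ 8.4034e+6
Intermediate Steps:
a(s) = s/3
Q = -14/3 (Q = (1/3)*1 - 1*5 = 1/3 - 5 = -14/3 ≈ -4.6667)
O = 7/3 (O = -7 - 14/3*(-2) = -7 + 28/3 = 7/3 ≈ 2.3333)
-214002 + 166*(O + (176 + J(3))*(128 + t)) = -214002 + 166*(7/3 + (176 + 3)*(128 + 162)) = -214002 + 166*(7/3 + 179*290) = -214002 + 166*(7/3 + 51910) = -214002 + 166*(155737/3) = -214002 + 25852342/3 = 25210336/3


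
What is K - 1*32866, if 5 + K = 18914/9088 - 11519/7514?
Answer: -561158041987/17071808 ≈ -32870.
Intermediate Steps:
K = -76000259/17071808 (K = -5 + (18914/9088 - 11519/7514) = -5 + (18914*(1/9088) - 11519*1/7514) = -5 + (9457/4544 - 11519/7514) = -5 + 9358781/17071808 = -76000259/17071808 ≈ -4.4518)
K - 1*32866 = -76000259/17071808 - 1*32866 = -76000259/17071808 - 32866 = -561158041987/17071808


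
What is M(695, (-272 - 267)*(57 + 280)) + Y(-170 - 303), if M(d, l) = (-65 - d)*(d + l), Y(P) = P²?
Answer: 137744209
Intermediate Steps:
M(695, (-272 - 267)*(57 + 280)) + Y(-170 - 303) = (-1*695² - 65*695 - 65*(-272 - 267)*(57 + 280) - 1*695*(-272 - 267)*(57 + 280)) + (-170 - 303)² = (-1*483025 - 45175 - (-35035)*337 - 1*695*(-539*337)) + (-473)² = (-483025 - 45175 - 65*(-181643) - 1*695*(-181643)) + 223729 = (-483025 - 45175 + 11806795 + 126241885) + 223729 = 137520480 + 223729 = 137744209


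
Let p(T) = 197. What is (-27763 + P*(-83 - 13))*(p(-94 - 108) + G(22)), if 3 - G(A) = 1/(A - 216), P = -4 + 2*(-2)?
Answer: -1047432995/194 ≈ -5.3991e+6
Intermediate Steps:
P = -8 (P = -4 - 4 = -8)
G(A) = 3 - 1/(-216 + A) (G(A) = 3 - 1/(A - 216) = 3 - 1/(-216 + A))
(-27763 + P*(-83 - 13))*(p(-94 - 108) + G(22)) = (-27763 - 8*(-83 - 13))*(197 + (-649 + 3*22)/(-216 + 22)) = (-27763 - 8*(-96))*(197 + (-649 + 66)/(-194)) = (-27763 + 768)*(197 - 1/194*(-583)) = -26995*(197 + 583/194) = -26995*38801/194 = -1047432995/194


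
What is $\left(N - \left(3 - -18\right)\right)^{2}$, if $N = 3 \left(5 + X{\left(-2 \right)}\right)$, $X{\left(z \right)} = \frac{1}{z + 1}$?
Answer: $81$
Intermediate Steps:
$X{\left(z \right)} = \frac{1}{1 + z}$
$N = 12$ ($N = 3 \left(5 + \frac{1}{1 - 2}\right) = 3 \left(5 + \frac{1}{-1}\right) = 3 \left(5 - 1\right) = 3 \cdot 4 = 12$)
$\left(N - \left(3 - -18\right)\right)^{2} = \left(12 - \left(3 - -18\right)\right)^{2} = \left(12 - \left(3 + 18\right)\right)^{2} = \left(12 - 21\right)^{2} = \left(-9\right)^{2} = 81$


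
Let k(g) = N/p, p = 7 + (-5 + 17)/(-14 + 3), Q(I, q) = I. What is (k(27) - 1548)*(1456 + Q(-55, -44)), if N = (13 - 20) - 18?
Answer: -28270779/13 ≈ -2.1747e+6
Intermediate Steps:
p = 65/11 (p = 7 + 12/(-11) = 7 + 12*(-1/11) = 7 - 12/11 = 65/11 ≈ 5.9091)
N = -25 (N = -7 - 18 = -25)
k(g) = -55/13 (k(g) = -25/65/11 = -25*11/65 = -55/13)
(k(27) - 1548)*(1456 + Q(-55, -44)) = (-55/13 - 1548)*(1456 - 55) = -20179/13*1401 = -28270779/13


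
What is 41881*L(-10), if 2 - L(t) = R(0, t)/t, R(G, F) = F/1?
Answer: 41881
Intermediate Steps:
R(G, F) = F (R(G, F) = F*1 = F)
L(t) = 1 (L(t) = 2 - t/t = 2 - 1*1 = 2 - 1 = 1)
41881*L(-10) = 41881*1 = 41881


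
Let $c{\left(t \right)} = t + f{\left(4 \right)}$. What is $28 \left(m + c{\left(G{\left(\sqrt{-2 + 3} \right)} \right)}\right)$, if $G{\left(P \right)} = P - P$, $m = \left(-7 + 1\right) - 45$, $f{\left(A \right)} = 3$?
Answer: $-1344$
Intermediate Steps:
$m = -51$ ($m = -6 - 45 = -51$)
$G{\left(P \right)} = 0$
$c{\left(t \right)} = 3 + t$ ($c{\left(t \right)} = t + 3 = 3 + t$)
$28 \left(m + c{\left(G{\left(\sqrt{-2 + 3} \right)} \right)}\right) = 28 \left(-51 + \left(3 + 0\right)\right) = 28 \left(-51 + 3\right) = 28 \left(-48\right) = -1344$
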